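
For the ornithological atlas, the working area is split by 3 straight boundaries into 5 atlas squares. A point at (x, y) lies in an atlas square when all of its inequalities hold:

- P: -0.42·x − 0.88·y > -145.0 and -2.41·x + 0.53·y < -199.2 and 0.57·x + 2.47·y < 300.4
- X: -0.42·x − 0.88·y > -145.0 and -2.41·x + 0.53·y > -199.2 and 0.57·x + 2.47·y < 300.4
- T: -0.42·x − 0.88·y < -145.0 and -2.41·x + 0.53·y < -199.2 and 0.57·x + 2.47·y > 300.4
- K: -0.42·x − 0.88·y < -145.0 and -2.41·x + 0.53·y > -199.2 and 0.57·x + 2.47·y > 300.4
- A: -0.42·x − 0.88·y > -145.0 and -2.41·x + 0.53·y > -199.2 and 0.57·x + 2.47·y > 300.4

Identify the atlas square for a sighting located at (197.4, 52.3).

-0.42·197.4 − 0.88·52.3 = -128.932, which is > -145.0
-2.41·197.4 + 0.53·52.3 = -448.015, which is < -199.2
0.57·197.4 + 2.47·52.3 = 241.699, which is < 300.4
This sign pattern matches P.

P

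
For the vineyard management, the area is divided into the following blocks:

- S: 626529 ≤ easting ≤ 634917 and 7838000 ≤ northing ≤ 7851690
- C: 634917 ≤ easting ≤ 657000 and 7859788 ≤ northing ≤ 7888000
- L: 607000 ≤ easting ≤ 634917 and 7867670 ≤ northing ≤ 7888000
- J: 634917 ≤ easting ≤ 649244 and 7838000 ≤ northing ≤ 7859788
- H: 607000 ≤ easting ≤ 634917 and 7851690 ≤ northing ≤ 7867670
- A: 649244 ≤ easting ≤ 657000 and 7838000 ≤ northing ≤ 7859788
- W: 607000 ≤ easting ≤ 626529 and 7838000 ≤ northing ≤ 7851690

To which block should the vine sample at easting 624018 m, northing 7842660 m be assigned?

The point has easting = 624018 and northing = 7842660.
Only W satisfies 607000 ≤ easting ≤ 626529 and 7838000 ≤ northing ≤ 7851690.

W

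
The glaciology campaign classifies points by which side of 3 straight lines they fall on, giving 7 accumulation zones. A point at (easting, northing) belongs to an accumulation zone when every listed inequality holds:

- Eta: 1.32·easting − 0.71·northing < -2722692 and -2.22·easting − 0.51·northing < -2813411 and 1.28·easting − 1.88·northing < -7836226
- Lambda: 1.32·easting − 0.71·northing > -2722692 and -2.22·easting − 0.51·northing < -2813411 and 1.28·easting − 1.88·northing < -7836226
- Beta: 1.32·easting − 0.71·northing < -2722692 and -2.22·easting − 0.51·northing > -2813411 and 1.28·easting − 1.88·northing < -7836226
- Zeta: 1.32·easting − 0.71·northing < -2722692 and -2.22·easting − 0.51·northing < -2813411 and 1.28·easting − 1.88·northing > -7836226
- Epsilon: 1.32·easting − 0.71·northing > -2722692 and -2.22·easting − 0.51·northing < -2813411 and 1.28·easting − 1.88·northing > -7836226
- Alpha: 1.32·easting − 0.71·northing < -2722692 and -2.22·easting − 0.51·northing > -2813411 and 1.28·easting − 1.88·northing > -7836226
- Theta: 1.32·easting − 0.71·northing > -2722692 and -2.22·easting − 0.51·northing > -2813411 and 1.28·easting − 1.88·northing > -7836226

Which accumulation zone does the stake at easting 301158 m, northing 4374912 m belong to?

Lambda

1.32·301158 − 0.71·4374912 = -2708658.960, which is > -2722692
-2.22·301158 − 0.51·4374912 = -2899775.880, which is < -2813411
1.28·301158 − 1.88·4374912 = -7839352.320, which is < -7836226
This sign pattern matches Lambda.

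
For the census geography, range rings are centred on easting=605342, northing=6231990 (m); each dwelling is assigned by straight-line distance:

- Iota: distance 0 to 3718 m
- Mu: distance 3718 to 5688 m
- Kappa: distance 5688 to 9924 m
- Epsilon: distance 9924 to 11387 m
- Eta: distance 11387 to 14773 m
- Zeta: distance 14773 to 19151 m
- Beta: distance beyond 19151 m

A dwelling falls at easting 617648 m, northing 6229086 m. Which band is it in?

Distance = √((617648−605342)² + (6229086−6231990)²) = √(151437636.000 + 8433216.000) = 12644.005 m.
11387 ≤ 12644.005 < 14773 → Eta.

Eta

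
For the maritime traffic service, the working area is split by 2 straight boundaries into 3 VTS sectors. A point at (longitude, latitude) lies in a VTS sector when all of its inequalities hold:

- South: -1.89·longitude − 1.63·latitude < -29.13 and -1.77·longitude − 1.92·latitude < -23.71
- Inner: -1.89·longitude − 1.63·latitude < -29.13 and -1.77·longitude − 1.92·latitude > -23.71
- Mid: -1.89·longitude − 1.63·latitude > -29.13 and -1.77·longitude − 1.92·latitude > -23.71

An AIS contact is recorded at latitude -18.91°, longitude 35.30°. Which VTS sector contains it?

-1.89·35.30 − 1.63·-18.91 = -35.894, which is < -29.13
-1.77·35.30 − 1.92·-18.91 = -26.174, which is < -23.71
This sign pattern matches South.

South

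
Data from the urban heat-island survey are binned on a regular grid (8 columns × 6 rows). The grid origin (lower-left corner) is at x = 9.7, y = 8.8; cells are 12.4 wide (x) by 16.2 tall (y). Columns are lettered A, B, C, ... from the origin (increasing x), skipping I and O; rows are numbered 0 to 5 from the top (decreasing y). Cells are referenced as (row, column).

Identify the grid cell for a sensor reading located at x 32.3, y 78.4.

Column index: ⌊(32.3 − 9.7) / 12.4⌋ = ⌊1.823⌋ = 1 → column B
Row offset from origin: ⌊(78.4 − 8.8) / 16.2⌋ = ⌊4.296⌋ = 4 → row 1 (counted from top)

(1, B)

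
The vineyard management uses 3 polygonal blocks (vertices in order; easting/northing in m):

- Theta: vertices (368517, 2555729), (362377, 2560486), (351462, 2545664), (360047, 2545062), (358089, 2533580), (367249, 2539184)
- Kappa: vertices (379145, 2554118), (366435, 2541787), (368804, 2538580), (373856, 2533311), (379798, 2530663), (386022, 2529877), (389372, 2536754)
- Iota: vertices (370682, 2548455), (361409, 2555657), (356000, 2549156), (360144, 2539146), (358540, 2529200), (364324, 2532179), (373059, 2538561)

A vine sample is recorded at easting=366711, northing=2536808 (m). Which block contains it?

Cast a ray rightward from (366711, 2536808). For each polygon, the edges (by vertex number in listed order) whose endpoints lie on opposite sides of northing = 2536808, where each meets that height, and whether that is right or left of the point:
Theta: 4–5 at easting≈358639.5 (left), 5–6 at easting≈363365.3 (left) → 0 crossings.
Kappa: 3–4 at easting≈370503.0 (right), 7–1 at easting≈389340.2 (right) → 2 crossings.
Iota: 4–5 at easting≈359766.9 (left), 6–7 at easting≈370659.7 (right) → 1 crossing.
Only Iota has an odd count, so the point is inside Iota.

Iota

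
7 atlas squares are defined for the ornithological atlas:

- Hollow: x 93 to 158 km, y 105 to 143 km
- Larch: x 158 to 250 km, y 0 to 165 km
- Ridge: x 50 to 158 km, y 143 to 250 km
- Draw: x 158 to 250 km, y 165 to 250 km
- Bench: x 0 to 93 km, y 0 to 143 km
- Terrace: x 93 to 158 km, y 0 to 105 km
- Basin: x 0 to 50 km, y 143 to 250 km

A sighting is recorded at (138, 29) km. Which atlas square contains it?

The point has x = 138 and y = 29.
Only Terrace satisfies 93 ≤ x ≤ 158 and 0 ≤ y ≤ 105.

Terrace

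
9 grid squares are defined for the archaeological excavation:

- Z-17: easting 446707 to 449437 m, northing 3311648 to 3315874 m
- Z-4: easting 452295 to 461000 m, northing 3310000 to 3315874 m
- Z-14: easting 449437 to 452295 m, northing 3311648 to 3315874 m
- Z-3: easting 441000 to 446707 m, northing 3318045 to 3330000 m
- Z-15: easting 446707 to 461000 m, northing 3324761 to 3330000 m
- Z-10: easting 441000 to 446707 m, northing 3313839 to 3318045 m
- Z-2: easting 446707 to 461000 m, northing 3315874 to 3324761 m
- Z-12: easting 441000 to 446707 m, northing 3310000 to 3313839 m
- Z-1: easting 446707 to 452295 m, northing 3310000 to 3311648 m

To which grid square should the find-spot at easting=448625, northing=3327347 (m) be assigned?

The point has easting = 448625 and northing = 3327347.
Only Z-15 satisfies 446707 ≤ easting ≤ 461000 and 3324761 ≤ northing ≤ 3330000.

Z-15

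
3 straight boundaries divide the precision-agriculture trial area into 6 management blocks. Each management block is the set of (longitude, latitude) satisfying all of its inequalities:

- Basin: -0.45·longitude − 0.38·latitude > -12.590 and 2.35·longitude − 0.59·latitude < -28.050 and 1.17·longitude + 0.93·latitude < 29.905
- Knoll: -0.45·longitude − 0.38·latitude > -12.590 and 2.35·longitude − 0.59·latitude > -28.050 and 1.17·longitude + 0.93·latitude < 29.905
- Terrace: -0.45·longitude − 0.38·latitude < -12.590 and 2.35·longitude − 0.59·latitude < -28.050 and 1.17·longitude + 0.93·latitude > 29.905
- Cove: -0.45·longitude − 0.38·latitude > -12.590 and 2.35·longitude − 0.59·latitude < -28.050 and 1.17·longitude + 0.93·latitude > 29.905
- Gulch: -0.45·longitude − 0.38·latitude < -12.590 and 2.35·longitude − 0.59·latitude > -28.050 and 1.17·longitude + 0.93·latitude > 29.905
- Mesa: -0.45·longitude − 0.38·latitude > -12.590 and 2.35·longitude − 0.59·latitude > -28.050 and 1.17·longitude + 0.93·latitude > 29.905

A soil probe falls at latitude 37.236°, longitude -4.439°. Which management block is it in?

Basin

-0.45·-4.439 − 0.38·37.236 = -12.152, which is > -12.590
2.35·-4.439 − 0.59·37.236 = -32.401, which is < -28.050
1.17·-4.439 + 0.93·37.236 = 29.436, which is < 29.905
This sign pattern matches Basin.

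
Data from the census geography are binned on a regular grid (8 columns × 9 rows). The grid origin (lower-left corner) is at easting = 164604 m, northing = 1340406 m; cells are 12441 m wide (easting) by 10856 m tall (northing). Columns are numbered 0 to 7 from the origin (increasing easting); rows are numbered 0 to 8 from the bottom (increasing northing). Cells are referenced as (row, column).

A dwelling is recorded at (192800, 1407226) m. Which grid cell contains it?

(6, 2)

Column index: ⌊(192800 − 164604) / 12441⌋ = ⌊2.266⌋ = 2
Row offset from origin: ⌊(1407226 − 1340406) / 10856⌋ = ⌊6.155⌋ = 6 → row 6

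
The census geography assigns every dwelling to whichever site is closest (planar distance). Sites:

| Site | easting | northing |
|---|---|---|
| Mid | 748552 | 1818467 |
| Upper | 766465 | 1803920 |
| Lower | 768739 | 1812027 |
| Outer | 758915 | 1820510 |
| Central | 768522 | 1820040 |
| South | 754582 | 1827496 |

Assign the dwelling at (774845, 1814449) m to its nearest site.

Lower

Squared distances to each site:
Mid: 707466173.000; Upper: 181084241.000; Lower: 43149320.000; Outer: 290500621.000; Central: 71239610.000; South: 580813378.000.
Minimum at Lower.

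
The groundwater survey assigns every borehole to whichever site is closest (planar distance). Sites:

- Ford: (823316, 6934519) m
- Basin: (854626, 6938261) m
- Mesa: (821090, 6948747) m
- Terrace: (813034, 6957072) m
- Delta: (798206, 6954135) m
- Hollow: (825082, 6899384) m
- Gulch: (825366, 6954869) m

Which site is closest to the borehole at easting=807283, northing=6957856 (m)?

Terrace

Squared distances to each site:
Ford: 801672658.000; Basin: 2625323674.000; Mesa: 273607130.000; Terrace: 33688657.000; Delta: 96237770.000; Hollow: 3735779185.000; Gulch: 335917058.000.
Minimum at Terrace.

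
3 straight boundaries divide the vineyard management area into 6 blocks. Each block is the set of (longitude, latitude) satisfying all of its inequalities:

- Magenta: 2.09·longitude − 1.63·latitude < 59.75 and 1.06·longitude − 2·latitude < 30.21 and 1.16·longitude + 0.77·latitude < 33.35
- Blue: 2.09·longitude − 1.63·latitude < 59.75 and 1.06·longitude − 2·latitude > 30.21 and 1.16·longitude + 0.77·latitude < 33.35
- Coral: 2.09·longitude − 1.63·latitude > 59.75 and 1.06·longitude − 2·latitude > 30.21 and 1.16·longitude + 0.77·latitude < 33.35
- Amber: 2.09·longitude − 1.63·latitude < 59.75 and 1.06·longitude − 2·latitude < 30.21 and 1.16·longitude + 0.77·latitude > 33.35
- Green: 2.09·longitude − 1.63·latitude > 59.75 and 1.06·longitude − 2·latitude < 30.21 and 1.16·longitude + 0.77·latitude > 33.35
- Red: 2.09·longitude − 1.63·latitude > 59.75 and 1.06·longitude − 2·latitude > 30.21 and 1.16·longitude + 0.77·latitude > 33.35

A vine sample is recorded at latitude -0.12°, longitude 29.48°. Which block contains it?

Red

2.09·29.48 − 1.63·-0.12 = 61.809, which is > 59.75
1.06·29.48 − 2·-0.12 = 31.489, which is > 30.21
1.16·29.48 + 0.77·-0.12 = 34.104, which is > 33.35
This sign pattern matches Red.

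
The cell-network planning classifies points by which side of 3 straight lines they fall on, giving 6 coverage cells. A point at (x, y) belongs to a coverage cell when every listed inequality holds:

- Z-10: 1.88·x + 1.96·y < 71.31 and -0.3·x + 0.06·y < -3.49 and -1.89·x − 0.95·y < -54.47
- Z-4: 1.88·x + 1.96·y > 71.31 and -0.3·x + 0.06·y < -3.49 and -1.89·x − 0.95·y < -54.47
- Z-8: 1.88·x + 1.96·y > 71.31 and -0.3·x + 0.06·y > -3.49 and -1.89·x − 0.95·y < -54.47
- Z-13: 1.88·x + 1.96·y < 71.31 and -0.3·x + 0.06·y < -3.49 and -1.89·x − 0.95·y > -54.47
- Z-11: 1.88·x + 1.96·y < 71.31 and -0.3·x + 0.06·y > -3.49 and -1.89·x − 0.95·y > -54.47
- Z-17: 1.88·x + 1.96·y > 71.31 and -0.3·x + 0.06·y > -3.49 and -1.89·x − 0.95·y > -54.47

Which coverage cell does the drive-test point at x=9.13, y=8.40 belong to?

Z-11

1.88·9.13 + 1.96·8.40 = 33.628, which is < 71.31
-0.3·9.13 + 0.06·8.40 = -2.235, which is > -3.49
-1.89·9.13 − 0.95·8.40 = -25.236, which is > -54.47
This sign pattern matches Z-11.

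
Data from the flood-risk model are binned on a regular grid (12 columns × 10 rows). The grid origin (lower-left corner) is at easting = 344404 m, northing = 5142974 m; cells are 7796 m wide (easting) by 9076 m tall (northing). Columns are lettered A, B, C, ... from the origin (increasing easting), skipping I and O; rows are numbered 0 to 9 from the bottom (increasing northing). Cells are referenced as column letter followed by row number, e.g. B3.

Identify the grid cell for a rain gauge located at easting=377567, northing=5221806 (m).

E8

Column index: ⌊(377567 − 344404) / 7796⌋ = ⌊4.254⌋ = 4 → column E
Row offset from origin: ⌊(5221806 − 5142974) / 9076⌋ = ⌊8.686⌋ = 8 → row 8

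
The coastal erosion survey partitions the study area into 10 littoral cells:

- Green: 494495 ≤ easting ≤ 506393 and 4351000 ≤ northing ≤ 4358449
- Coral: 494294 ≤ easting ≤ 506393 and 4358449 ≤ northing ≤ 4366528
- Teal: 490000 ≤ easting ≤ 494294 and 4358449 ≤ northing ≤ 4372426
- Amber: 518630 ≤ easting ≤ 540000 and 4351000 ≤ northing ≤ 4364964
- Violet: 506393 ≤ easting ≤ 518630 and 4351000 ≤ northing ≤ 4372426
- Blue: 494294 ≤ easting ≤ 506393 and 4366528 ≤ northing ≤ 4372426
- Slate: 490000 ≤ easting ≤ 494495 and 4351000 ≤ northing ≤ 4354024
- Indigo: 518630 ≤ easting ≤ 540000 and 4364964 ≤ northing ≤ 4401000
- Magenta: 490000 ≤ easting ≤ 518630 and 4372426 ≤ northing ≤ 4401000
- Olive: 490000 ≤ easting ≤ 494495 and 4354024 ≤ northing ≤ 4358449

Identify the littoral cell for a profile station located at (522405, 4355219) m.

Amber

The point has easting = 522405 and northing = 4355219.
Only Amber satisfies 518630 ≤ easting ≤ 540000 and 4351000 ≤ northing ≤ 4364964.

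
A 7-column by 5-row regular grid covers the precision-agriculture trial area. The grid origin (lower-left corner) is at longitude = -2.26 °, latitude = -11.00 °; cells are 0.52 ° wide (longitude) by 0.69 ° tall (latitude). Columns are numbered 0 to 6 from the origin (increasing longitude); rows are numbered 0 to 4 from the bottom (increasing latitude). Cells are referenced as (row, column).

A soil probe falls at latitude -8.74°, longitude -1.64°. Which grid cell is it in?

(3, 1)

Column index: ⌊(-1.64 − -2.26) / 0.52⌋ = ⌊1.192⌋ = 1
Row offset from origin: ⌊(-8.74 − -11.00) / 0.69⌋ = ⌊3.275⌋ = 3 → row 3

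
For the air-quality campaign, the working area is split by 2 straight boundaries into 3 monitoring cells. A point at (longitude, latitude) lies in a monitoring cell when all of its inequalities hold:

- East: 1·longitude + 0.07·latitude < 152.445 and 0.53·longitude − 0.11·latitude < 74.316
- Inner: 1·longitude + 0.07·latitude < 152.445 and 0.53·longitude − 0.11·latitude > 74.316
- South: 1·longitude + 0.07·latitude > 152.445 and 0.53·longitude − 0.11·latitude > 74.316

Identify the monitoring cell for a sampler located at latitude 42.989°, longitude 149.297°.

Inner

1·149.297 + 0.07·42.989 = 152.306, which is < 152.445
0.53·149.297 − 0.11·42.989 = 74.399, which is > 74.316
This sign pattern matches Inner.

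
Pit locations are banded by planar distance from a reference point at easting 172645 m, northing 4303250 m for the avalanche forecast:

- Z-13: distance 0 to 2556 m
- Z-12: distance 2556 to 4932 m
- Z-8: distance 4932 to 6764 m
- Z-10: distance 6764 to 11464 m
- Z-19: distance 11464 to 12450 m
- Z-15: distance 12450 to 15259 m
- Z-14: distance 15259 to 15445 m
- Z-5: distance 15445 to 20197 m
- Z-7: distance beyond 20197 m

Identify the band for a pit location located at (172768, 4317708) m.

Distance = √((172768−172645)² + (4317708−4303250)²) = √(15129.000 + 209033764.000) = 14458.523 m.
12450 ≤ 14458.523 < 15259 → Z-15.

Z-15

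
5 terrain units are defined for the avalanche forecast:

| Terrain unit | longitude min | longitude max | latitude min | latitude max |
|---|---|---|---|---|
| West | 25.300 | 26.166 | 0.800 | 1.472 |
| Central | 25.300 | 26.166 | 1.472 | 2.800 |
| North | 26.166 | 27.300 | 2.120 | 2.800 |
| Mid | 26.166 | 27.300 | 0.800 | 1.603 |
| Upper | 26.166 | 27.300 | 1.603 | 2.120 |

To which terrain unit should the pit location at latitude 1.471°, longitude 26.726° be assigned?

The point has longitude = 26.726 and latitude = 1.471.
Only Mid satisfies 26.166 ≤ longitude ≤ 27.300 and 0.800 ≤ latitude ≤ 1.603.

Mid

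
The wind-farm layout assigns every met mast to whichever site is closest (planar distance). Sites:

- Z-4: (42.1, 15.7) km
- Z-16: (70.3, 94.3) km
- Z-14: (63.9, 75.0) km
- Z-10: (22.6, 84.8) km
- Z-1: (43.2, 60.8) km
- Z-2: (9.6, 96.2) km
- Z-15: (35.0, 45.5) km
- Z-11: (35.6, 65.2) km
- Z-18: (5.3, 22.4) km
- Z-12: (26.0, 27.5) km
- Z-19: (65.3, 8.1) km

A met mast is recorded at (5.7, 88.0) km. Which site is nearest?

Z-2

Squared distances to each site:
Z-4: 6552.250; Z-16: 4212.850; Z-14: 3556.240; Z-10: 295.850; Z-1: 2146.090; Z-2: 82.450; Z-15: 2664.740; Z-11: 1413.850; Z-18: 4303.520; Z-12: 4072.340; Z-19: 9936.170.
Minimum at Z-2.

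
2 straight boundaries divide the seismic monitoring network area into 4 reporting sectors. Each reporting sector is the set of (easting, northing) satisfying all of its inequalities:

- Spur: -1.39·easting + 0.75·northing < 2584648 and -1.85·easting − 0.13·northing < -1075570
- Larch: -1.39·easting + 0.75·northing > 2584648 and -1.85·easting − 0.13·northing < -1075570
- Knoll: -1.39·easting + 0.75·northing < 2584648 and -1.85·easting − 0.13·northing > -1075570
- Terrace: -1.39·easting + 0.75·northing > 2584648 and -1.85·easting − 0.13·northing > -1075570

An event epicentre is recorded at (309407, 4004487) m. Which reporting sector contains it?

-1.39·309407 + 0.75·4004487 = 2573289.520, which is < 2584648
-1.85·309407 − 0.13·4004487 = -1092986.260, which is < -1075570
This sign pattern matches Spur.

Spur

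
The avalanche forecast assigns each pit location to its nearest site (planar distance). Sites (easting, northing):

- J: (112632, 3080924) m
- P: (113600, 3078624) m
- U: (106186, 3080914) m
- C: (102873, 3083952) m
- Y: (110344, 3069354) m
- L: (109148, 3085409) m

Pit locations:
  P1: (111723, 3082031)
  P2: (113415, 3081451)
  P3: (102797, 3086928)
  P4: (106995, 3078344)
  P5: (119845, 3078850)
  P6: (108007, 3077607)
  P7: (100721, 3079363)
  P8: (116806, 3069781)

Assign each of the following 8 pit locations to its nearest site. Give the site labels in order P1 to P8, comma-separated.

P1 → J (d²=2051730.00)
P2 → J (d²=890818.00)
P3 → C (d²=8862352.00)
P4 → U (d²=7259381.00)
P5 → P (d²=39051101.00)
P6 → U (d²=14252290.00)
P7 → C (d²=25690025.00)
P8 → Y (d²=41939773.00)

J, J, C, U, P, U, C, Y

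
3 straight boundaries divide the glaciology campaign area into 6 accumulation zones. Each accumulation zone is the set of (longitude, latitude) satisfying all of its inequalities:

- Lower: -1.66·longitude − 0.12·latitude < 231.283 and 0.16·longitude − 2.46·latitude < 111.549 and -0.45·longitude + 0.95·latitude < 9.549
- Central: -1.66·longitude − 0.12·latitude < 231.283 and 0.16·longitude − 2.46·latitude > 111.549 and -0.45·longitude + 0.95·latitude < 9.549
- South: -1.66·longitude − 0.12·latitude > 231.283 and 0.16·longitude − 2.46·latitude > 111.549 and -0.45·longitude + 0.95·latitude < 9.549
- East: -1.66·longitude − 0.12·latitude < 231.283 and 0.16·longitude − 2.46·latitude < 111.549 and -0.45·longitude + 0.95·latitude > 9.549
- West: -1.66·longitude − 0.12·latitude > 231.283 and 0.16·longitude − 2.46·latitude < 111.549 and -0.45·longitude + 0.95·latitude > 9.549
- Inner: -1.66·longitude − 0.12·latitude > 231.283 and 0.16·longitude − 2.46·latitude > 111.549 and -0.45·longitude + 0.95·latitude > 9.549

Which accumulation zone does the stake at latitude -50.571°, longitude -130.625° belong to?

-1.66·-130.625 − 0.12·-50.571 = 222.906, which is < 231.283
0.16·-130.625 − 2.46·-50.571 = 103.505, which is < 111.549
-0.45·-130.625 + 0.95·-50.571 = 10.739, which is > 9.549
This sign pattern matches East.

East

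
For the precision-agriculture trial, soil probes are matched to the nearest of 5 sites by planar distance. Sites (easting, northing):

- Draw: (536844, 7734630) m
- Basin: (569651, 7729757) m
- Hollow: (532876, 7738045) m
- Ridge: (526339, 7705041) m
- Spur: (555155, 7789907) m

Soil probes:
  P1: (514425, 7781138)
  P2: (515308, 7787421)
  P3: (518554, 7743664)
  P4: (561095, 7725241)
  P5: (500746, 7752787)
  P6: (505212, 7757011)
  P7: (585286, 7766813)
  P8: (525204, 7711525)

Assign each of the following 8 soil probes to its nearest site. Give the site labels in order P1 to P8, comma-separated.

P1 → Spur (d²=1735828261.00)
P2 → Spur (d²=1593963605.00)
P3 → Hollow (d²=236692845.00)
P4 → Basin (d²=93599392.00)
P5 → Hollow (d²=1249663464.00)
P6 → Hollow (d²=1125006052.00)
P7 → Spur (d²=1441209997.00)
P8 → Ridge (d²=43330481.00)

Spur, Spur, Hollow, Basin, Hollow, Hollow, Spur, Ridge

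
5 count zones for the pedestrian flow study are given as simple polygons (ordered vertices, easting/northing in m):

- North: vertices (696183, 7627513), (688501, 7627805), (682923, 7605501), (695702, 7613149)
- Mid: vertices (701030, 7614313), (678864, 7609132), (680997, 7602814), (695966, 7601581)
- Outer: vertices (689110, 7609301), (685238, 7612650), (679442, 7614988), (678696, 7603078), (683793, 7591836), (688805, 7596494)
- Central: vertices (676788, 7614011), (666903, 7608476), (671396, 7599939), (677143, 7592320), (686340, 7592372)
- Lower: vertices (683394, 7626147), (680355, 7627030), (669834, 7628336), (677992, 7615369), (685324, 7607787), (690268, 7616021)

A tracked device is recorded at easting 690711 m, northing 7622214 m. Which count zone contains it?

Cast a ray rightward from (690711, 7622214). For each polygon, the edges (by vertex number in listed order) whose endpoints lie on opposite sides of northing = 7622214, where each meets that height, and whether that is right or left of the point:
North: 2–3 at easting≈687102.7 (left), 4–1 at easting≈696005.6 (right) → 1 crossing.
Mid: no edge straddles that height → 0 crossings.
Outer: no edge straddles that height → 0 crossings.
Central: no edge straddles that height → 0 crossings.
Lower: 3–4 at easting≈673685.6 (left), 6–1 at easting≈686063.9 (left) → 0 crossings.
Only North has an odd count, so the point is inside North.

North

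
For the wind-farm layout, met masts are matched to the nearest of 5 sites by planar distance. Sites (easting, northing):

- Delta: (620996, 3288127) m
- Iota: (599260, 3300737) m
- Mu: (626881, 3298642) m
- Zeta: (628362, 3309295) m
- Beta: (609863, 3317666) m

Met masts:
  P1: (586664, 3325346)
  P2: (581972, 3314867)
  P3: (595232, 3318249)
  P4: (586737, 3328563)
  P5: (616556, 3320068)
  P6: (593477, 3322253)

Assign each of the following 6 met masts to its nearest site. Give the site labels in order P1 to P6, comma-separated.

Beta, Iota, Beta, Beta, Beta, Beta

P1 → Beta (d²=597176001.00)
P2 → Iota (d²=498531844.00)
P3 → Beta (d²=214406050.00)
P4 → Beta (d²=653556485.00)
P5 → Beta (d²=50565853.00)
P6 → Beta (d²=289541565.00)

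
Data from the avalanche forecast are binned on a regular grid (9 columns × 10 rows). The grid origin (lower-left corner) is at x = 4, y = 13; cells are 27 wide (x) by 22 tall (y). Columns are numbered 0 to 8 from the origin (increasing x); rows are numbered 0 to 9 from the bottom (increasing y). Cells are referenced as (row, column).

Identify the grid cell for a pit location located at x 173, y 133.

Column index: ⌊(173 − 4) / 27⌋ = ⌊6.259⌋ = 6
Row offset from origin: ⌊(133 − 13) / 22⌋ = ⌊5.455⌋ = 5 → row 5

(5, 6)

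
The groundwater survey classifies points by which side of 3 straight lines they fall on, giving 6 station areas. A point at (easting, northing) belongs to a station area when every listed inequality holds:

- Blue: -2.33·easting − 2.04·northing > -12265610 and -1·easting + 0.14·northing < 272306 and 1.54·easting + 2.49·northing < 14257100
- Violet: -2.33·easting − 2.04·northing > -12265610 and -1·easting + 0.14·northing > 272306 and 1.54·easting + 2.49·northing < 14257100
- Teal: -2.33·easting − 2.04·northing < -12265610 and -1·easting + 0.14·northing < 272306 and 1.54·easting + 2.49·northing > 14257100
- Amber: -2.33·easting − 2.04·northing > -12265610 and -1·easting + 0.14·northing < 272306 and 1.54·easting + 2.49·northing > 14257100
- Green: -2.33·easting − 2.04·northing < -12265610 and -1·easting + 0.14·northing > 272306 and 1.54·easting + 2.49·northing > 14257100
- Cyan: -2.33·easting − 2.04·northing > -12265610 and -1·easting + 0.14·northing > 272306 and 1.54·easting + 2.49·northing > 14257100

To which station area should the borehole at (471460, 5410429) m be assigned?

Violet

-2.33·471460 − 2.04·5410429 = -12135776.960, which is > -12265610
-1·471460 + 0.14·5410429 = 286000.060, which is > 272306
1.54·471460 + 2.49·5410429 = 14198016.610, which is < 14257100
This sign pattern matches Violet.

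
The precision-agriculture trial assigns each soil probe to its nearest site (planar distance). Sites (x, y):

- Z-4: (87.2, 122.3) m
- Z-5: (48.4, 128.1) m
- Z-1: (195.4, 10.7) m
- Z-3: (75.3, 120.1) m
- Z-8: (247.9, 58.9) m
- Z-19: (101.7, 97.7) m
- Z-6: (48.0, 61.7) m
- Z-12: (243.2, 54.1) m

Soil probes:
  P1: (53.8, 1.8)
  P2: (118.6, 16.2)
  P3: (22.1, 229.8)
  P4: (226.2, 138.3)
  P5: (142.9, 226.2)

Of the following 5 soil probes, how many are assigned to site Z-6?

P1 → Z-6
P2 → Z-1
P3 → Z-5
P4 → Z-8
P5 → Z-4
1 of the 5 goes to Z-6.

1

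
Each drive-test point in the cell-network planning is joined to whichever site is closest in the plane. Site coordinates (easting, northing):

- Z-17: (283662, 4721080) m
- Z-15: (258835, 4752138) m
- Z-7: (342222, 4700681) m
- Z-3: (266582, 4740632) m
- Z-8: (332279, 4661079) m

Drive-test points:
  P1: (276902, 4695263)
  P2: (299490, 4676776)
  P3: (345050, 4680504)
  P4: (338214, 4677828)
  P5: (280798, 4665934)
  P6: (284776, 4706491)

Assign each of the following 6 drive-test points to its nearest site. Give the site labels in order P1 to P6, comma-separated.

Z-17, Z-8, Z-7, Z-8, Z-8, Z-17

P1 → Z-17 (d²=712215089.00)
P2 → Z-8 (d²=1321514330.00)
P3 → Z-7 (d²=415108913.00)
P4 → Z-8 (d²=315753226.00)
P5 → Z-8 (d²=2673864386.00)
P6 → Z-17 (d²=214079917.00)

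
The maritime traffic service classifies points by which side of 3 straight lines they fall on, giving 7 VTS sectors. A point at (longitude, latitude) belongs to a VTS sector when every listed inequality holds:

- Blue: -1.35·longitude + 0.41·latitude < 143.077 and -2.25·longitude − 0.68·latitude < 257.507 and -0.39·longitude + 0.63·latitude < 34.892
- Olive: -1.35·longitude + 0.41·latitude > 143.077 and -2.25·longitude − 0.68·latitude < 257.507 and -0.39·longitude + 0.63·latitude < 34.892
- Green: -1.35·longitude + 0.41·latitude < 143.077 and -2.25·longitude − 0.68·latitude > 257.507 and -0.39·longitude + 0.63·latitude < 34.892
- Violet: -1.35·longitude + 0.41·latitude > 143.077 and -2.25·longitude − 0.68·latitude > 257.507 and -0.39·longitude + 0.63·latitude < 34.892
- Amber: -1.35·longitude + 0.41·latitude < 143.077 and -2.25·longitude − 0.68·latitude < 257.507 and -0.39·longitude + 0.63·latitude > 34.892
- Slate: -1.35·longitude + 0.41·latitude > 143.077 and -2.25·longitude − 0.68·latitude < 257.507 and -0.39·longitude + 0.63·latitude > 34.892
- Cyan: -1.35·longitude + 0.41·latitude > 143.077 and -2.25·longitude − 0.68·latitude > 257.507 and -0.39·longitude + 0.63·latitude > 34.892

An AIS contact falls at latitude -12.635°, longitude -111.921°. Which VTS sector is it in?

-1.35·-111.921 + 0.41·-12.635 = 145.913, which is > 143.077
-2.25·-111.921 − 0.68·-12.635 = 260.414, which is > 257.507
-0.39·-111.921 + 0.63·-12.635 = 35.689, which is > 34.892
This sign pattern matches Cyan.

Cyan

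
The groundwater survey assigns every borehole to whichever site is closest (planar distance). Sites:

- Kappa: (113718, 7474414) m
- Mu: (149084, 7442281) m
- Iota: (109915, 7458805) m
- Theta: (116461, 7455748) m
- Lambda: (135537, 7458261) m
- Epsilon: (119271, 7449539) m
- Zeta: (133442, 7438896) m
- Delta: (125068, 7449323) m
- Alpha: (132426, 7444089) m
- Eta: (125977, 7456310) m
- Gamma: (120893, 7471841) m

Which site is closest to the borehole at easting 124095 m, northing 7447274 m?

Squared distances to each site:
Kappa: 844261729.000; Mu: 649380170.000; Iota: 334036361.000; Theta: 130086632.000; Lambda: 251633533.000; Epsilon: 28401201.000; Zeta: 157557293.000; Delta: 5145130.000; Alpha: 79549786.000; Eta: 85191220.000; Gamma: 613790293.000.
Minimum at Delta.

Delta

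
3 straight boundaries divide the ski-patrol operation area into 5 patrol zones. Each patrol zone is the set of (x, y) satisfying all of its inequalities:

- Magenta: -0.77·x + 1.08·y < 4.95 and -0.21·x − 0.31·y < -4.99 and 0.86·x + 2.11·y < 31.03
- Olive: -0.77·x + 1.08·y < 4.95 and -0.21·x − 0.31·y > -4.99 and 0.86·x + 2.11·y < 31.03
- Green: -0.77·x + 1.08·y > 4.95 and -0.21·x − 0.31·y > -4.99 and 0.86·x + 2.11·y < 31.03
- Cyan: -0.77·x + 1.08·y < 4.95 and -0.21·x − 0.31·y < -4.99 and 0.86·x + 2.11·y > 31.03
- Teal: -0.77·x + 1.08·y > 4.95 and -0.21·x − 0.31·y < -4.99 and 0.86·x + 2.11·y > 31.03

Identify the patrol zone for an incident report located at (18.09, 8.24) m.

Cyan

-0.77·18.09 + 1.08·8.24 = -5.030, which is < 4.95
-0.21·18.09 − 0.31·8.24 = -6.353, which is < -4.99
0.86·18.09 + 2.11·8.24 = 32.944, which is > 31.03
This sign pattern matches Cyan.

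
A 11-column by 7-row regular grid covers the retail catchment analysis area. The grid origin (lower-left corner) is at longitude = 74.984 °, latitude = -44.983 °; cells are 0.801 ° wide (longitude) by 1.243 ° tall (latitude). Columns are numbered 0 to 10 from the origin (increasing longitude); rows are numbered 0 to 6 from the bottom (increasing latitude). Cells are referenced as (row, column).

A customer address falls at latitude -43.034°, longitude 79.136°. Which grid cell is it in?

(1, 5)

Column index: ⌊(79.136 − 74.984) / 0.801⌋ = ⌊5.184⌋ = 5
Row offset from origin: ⌊(-43.034 − -44.983) / 1.243⌋ = ⌊1.568⌋ = 1 → row 1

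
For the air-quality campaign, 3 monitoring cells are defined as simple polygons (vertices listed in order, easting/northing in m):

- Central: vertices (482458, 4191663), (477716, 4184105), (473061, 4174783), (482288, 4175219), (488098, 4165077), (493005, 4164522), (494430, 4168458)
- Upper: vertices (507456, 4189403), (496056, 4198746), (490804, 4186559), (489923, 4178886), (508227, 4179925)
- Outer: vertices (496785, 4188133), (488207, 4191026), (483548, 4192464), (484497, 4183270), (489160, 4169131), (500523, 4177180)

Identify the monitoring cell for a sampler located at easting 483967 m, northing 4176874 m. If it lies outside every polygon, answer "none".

Central

Cast a ray rightward from (483967, 4176874). For each polygon, the edges (by vertex number in listed order) whose endpoints lie on opposite sides of northing = 4176874, where each meets that height, and whether that is right or left of the point:
Central: 2–3 at easting≈474105.2 (left), 7–1 at easting≈490088.0 (right) → 1 crossing.
Upper: no edge straddles that height → 0 crossings.
Outer: 4–5 at easting≈486606.4 (right), 5–6 at easting≈500091.0 (right) → 2 crossings.
Only Central has an odd count, so the point is inside Central.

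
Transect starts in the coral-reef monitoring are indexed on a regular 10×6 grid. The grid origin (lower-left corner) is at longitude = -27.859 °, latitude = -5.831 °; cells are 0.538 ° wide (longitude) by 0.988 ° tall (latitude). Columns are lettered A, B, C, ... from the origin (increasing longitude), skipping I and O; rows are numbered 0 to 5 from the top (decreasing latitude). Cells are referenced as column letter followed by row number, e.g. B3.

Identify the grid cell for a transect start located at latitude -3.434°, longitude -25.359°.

E3

Column index: ⌊(-25.359 − -27.859) / 0.538⌋ = ⌊4.647⌋ = 4 → column E
Row offset from origin: ⌊(-3.434 − -5.831) / 0.988⌋ = ⌊2.426⌋ = 2 → row 3 (counted from top)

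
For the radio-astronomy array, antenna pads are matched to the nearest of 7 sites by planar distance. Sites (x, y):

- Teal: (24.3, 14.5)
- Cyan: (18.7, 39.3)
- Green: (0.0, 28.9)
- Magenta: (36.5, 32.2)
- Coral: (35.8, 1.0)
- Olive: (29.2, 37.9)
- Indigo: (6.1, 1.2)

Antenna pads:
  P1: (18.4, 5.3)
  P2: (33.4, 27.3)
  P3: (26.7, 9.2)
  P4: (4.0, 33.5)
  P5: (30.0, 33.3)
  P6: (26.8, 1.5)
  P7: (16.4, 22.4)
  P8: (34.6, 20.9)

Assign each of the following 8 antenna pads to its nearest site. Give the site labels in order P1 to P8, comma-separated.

P1 → Teal (d²=119.45)
P2 → Magenta (d²=33.62)
P3 → Teal (d²=33.85)
P4 → Green (d²=37.16)
P5 → Olive (d²=21.80)
P6 → Coral (d²=81.25)
P7 → Teal (d²=124.82)
P8 → Magenta (d²=131.30)

Teal, Magenta, Teal, Green, Olive, Coral, Teal, Magenta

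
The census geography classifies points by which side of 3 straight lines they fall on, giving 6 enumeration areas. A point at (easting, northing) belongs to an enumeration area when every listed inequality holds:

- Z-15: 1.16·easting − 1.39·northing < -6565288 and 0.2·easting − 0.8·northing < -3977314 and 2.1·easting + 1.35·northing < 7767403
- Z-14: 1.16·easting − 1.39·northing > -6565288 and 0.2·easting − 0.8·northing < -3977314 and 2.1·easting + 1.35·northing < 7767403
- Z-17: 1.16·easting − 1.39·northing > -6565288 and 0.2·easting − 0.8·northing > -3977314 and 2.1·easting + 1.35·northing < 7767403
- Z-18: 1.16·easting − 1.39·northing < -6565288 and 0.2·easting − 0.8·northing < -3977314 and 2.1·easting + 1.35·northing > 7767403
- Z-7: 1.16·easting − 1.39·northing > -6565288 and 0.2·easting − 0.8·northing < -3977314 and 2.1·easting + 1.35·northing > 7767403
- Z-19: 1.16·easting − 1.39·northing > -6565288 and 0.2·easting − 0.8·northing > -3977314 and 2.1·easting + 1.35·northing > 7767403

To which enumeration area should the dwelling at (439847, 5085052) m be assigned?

1.16·439847 − 1.39·5085052 = -6557999.760, which is > -6565288
0.2·439847 − 0.8·5085052 = -3980072.200, which is < -3977314
2.1·439847 + 1.35·5085052 = 7788498.900, which is > 7767403
This sign pattern matches Z-7.

Z-7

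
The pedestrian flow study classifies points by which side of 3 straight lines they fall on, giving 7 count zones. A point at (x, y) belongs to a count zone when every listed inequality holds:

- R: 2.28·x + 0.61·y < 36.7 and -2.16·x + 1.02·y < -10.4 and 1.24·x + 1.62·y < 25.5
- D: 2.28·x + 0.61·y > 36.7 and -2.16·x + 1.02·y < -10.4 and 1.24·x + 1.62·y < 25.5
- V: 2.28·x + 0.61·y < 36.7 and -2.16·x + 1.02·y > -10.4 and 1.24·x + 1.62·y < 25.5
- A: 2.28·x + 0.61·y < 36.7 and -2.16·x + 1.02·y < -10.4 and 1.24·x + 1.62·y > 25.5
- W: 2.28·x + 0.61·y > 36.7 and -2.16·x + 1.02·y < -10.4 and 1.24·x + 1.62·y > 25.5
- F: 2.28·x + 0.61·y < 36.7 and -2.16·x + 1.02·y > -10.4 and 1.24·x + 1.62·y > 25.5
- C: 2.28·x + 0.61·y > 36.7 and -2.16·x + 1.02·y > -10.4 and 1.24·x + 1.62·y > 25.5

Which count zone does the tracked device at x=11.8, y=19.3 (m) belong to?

C

2.28·11.8 + 0.61·19.3 = 38.677, which is > 36.7
-2.16·11.8 + 1.02·19.3 = -5.802, which is > -10.4
1.24·11.8 + 1.62·19.3 = 45.898, which is > 25.5
This sign pattern matches C.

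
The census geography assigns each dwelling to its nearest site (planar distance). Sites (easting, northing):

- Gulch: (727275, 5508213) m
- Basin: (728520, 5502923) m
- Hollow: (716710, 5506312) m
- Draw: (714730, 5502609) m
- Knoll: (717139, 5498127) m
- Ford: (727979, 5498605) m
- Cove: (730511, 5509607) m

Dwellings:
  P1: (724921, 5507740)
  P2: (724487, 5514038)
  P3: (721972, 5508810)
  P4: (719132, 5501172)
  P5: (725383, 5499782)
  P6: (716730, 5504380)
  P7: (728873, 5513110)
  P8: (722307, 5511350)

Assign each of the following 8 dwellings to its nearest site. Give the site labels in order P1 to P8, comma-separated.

P1 → Gulch (d²=5765045.00)
P2 → Gulch (d²=41703569.00)
P3 → Gulch (d²=28478218.00)
P4 → Knoll (d²=13244074.00)
P5 → Ford (d²=8124545.00)
P6 → Hollow (d²=3733024.00)
P7 → Cove (d²=14954053.00)
P8 → Gulch (d²=34521793.00)

Gulch, Gulch, Gulch, Knoll, Ford, Hollow, Cove, Gulch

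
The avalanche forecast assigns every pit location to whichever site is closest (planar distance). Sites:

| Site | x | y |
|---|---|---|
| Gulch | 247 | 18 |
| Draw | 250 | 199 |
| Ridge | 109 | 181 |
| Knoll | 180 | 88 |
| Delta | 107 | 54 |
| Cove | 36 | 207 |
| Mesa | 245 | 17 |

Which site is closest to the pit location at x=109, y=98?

Squared distances to each site:
Gulch: 25444.000; Draw: 30082.000; Ridge: 6889.000; Knoll: 5141.000; Delta: 1940.000; Cove: 17210.000; Mesa: 25057.000.
Minimum at Delta.

Delta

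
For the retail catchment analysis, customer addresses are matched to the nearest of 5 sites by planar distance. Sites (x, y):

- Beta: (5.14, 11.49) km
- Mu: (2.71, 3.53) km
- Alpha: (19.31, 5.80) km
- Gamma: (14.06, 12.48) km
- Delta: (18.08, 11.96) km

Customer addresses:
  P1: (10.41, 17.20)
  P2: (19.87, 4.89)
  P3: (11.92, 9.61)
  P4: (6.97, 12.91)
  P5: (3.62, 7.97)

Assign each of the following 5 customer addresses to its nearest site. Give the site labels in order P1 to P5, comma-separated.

Gamma, Alpha, Gamma, Beta, Beta

P1 → Gamma (d²=35.60)
P2 → Alpha (d²=1.14)
P3 → Gamma (d²=12.82)
P4 → Beta (d²=5.37)
P5 → Beta (d²=14.70)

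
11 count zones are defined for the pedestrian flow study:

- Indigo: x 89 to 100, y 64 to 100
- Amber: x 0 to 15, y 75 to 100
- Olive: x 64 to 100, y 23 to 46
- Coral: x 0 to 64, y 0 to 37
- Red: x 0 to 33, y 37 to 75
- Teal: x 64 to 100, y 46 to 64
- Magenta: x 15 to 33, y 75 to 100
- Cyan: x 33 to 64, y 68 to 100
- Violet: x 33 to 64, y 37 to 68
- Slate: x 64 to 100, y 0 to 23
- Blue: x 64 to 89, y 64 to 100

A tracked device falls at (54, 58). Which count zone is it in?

The point has x = 54 and y = 58.
Only Violet satisfies 33 ≤ x ≤ 64 and 37 ≤ y ≤ 68.

Violet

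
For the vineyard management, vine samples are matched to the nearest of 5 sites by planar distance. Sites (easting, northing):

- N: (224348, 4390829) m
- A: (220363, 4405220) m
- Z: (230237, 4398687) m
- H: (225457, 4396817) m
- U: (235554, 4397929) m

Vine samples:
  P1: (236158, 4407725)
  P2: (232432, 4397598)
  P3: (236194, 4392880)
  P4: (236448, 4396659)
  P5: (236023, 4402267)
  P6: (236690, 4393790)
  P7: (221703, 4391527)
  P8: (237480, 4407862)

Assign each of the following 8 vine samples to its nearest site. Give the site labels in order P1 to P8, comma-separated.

P1 → U (d²=96326432.00)
P2 → Z (d²=6003946.00)
P3 → U (d²=25902001.00)
P4 → U (d²=2412136.00)
P5 → U (d²=19038205.00)
P6 → U (d²=18421817.00)
P7 → N (d²=7483229.00)
P8 → U (d²=102373965.00)

U, Z, U, U, U, U, N, U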